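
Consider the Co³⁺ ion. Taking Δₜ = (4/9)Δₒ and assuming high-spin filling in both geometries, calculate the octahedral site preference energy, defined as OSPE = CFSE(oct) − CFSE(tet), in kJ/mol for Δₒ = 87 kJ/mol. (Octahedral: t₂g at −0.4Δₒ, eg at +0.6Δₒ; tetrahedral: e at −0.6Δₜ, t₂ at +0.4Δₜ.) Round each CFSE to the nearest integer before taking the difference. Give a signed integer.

Co is in group 9, so Co³⁺ is d⁶ (9 − 3 = 6).
Octahedral (high-spin): t₂g⁴ eg², CFSE = 4(−0.4) + 2(+0.6) = -0.4Δₒ = -0.4 × 87 = -35 kJ/mol.
In a tetrahedral site the filling is e³ t₂³: CFSE(tet) = -0.6Δₜ = -0.6 × (4/9)(87) = -23 kJ/mol.
OSPE = CFSE(oct) − CFSE(tet) = -35 − (-23) = -12 kJ/mol.

-12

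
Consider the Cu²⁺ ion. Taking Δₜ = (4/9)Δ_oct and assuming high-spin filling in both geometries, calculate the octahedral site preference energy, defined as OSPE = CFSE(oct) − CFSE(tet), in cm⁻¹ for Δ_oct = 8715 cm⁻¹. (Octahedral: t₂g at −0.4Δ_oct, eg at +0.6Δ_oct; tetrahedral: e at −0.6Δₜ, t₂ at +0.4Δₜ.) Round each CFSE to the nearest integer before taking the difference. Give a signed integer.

-3680

Cu²⁺: group 11, so d-count = 11 − 2 = 9.
Octahedral (high-spin): t₂g⁶ eg³, CFSE = 6(−0.4) + 3(+0.6) = -0.6Δ_oct = -0.6 × 8715 = -5229 cm⁻¹.
In a tetrahedral site the filling is e⁴ t₂⁵: CFSE(tet) = -0.4Δₜ = -0.4 × (4/9)(8715) = -1549 cm⁻¹.
Subtracting, OSPE = -5229 − (-1549) = -3680 cm⁻¹.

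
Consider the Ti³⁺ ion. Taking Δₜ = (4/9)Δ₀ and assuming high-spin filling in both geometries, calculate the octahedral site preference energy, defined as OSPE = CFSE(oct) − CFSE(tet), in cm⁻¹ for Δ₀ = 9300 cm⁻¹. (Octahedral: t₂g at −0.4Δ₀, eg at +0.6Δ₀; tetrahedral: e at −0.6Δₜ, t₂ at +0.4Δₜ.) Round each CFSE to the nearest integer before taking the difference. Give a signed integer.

Ti³⁺: group 4, so d-count = 4 − 3 = 1.
Octahedral high-spin t₂g¹ eg⁰: CFSE = -0.4 × 9300 = -3720 cm⁻¹.
In a tetrahedral site the filling is e¹ t₂⁰: CFSE(tet) = -0.6Δₜ = -0.6 × (4/9)(9300) = -2480 cm⁻¹.
OSPE = -3720 − (-2480) = -1240 cm⁻¹.

-1240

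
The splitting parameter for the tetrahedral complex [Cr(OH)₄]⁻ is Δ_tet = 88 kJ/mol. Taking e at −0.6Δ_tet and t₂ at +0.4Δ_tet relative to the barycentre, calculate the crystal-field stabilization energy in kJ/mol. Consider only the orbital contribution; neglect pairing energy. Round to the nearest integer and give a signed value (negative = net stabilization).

-70

Each OH⁻ contributes -1; 4 × (-1) = -4. With overall charge -1, Cr is in the +3 oxidation state.
Group 6 minus oxidation state +3 gives a d³ configuration for Cr³⁺.
With tetrahedral geometry the complex is necessarily high-spin.
The d³ electrons fill as e² t₂¹.
The orbital stabilization is -0.8Δ_tet = -0.8 × 88 = -70 kJ/mol.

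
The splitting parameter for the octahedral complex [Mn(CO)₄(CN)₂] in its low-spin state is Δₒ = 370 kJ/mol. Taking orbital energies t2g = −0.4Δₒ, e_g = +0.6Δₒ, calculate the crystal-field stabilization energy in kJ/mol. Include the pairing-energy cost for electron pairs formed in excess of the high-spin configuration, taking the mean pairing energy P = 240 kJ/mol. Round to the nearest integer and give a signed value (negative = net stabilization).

-260

Ligand charges: 4×(+0) from CO and 2×(-1) from CN⁻ sum to -2; with overall charge +0, Mn is +2.
Mn sits in group 7; removing 2 electrons leaves Mn²⁺ with 7 − 2 = 5 d electrons.
Configuration: t2g^5 e_g^0.
Orbital CFSE = 5(-0.4) + 0(0.6) = -2.0Δₒ = -2.0 × 370 = -740 kJ/mol.
Pairing penalty: 2 pairs vs 0 in the high-spin reference → 2 extra × P = 480 kJ/mol.
Combining: -740 + 480 = -260 kJ/mol.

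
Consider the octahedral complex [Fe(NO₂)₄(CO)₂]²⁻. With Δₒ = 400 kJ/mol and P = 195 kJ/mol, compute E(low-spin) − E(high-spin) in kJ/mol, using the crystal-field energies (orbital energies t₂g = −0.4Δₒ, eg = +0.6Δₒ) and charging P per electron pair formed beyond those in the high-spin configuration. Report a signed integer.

-410

Ligand charges: 4×(-1) from NO₂⁻ and 2×(+0) from CO sum to -4; with overall charge -2, Fe is +2.
Fe is in group 8, so Fe²⁺ is d⁶ (8 − 2 = 6).
High-spin d⁶ fills as t₂g⁴ eg² with CFSE 4(−0.4) + 2(+0.6) = -0.4Δₒ = -160 kJ/mol.
Low-spin t₂g⁶ eg⁰ gives -2.4Δₒ = -960 kJ/mol, but forming 2 extra pairs costs 2P = 390 kJ/mol, so E(LS) = -960 + 390 = -570 kJ/mol.
Thus E(LS) − E(HS) = -410 kJ/mol.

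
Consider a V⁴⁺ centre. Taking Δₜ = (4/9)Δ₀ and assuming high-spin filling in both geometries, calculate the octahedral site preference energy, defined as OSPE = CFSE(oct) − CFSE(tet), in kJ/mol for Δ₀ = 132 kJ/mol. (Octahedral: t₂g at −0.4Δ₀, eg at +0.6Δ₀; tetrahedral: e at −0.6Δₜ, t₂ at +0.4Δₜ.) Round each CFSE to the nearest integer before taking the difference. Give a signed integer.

-18

V⁴⁺: group 5, so d-count = 5 − 4 = 1.
Octahedral (high-spin): t₂g¹ eg⁰, CFSE = 1(−0.4) + 0(+0.6) = -0.4Δ₀ = -0.4 × 132 = -53 kJ/mol.
Tetrahedral e¹ t₂⁰ gives -0.6Δₜ = -0.6 × (4/9) × 132 = -35 kJ/mol.
OSPE = -53 − (-35) = -18 kJ/mol.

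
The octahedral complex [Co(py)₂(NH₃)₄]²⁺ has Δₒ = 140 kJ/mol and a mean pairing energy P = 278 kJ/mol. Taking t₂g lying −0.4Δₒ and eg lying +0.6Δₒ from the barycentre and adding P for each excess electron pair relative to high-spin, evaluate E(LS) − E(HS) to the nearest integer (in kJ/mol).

Ligand charges: 2×(+0) from py and 4×(+0) from NH₃ sum to +0; with overall charge +2, Co is +2.
Co sits in group 9; removing 2 electrons leaves Co²⁺ with 9 − 2 = 7 d electrons.
High-spin: t₂g⁵ eg², CFSE = -0.8Δₒ = -112 kJ/mol.
Low-spin: t₂g⁶ eg¹, orbital CFSE = -1.8Δₒ = -252 kJ/mol; plus 1 excess pair × P = +278 kJ/mol; total 26 kJ/mol.
E(LS) − E(HS) = 26 − (-112) = 138 kJ/mol.

138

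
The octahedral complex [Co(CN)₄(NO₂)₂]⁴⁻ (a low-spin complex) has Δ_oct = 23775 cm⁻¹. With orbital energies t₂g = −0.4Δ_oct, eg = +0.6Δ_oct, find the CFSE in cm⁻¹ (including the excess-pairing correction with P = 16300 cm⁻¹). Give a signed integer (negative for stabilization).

Ligand charges: 4×(-1) from CN⁻ and 2×(-1) from NO₂⁻ sum to -6; with overall charge -4, Co is +2.
Co is in group 9, so Co²⁺ is d⁷ (9 − 2 = 7).
The d⁷ electrons fill as t₂g⁶ eg¹.
The orbital stabilization is -1.8Δ_oct = -1.8 × 23775 = -42795 cm⁻¹.
Relative to high-spin t₂g⁵ eg² (2 paired), the low-spin configuration has 1 additional pair, contributing +1 × 16300 = +16300 cm⁻¹.
Combining: -42795 + 16300 = -26495 cm⁻¹.

-26495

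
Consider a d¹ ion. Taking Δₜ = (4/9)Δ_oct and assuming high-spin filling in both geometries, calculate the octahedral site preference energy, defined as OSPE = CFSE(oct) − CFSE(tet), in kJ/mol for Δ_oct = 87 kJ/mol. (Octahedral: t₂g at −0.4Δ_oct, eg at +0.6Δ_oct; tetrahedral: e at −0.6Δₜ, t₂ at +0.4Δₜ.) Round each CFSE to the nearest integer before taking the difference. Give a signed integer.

-12

Octahedral high-spin t2g^1 e_g^0: CFSE = -0.4 × 87 = -35 kJ/mol.
Tetrahedral e^1 t2^0 gives -0.6Δₜ = -0.6 × (4/9) × 87 = -23 kJ/mol.
OSPE = -35 − (-23) = -12 kJ/mol.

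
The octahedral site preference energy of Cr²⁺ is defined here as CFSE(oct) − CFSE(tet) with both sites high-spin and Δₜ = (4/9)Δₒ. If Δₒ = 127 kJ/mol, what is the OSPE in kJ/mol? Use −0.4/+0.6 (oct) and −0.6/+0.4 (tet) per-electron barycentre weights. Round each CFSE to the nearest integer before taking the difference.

Cr is in group 6, so Cr²⁺ is d⁴ (6 − 2 = 4).
Octahedral (high-spin): t2g^3 e_g^1, CFSE = 3(−0.4) + 1(+0.6) = -0.6Δₒ = -0.6 × 127 = -76 kJ/mol.
Tetrahedral: e^2 t2^2, CFSE = 2(−0.6) + 2(+0.4) = -0.4Δₜ = -0.4 × (4/9) × 127 = -23 kJ/mol.
Subtracting, OSPE = -76 − (-23) = -53 kJ/mol.

-53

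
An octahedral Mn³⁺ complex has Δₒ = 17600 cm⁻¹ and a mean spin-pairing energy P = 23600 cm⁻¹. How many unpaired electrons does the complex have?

Mn³⁺: group 7, so d-count = 7 − 3 = 4.
Since Δₒ = 17600 cm⁻¹ < P = 23600 cm⁻¹, the complex adopts the high-spin configuration.
Configuration: t2g^3 e_g^1.
Unpaired electrons: 4.

4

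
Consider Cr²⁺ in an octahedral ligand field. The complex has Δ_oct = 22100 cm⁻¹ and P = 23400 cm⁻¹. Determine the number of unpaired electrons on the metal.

Cr sits in group 6; removing 2 electrons leaves Cr²⁺ with 6 − 2 = 4 d electrons.
With Δ_oct < P the complex is high-spin.
Filling d⁴ accordingly: t2g^3 e_g^1.
Unpaired electrons: 4.

4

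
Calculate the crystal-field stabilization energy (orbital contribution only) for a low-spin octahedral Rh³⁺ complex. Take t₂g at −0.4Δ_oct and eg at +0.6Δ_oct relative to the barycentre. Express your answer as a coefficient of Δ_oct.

-2.4 Δ_oct

Rh sits in group 9; removing 3 electrons leaves Rh³⁺ with 9 − 3 = 6 d electrons.
Configuration: t₂g⁶ eg⁰.
CFSE = 6(-0.4Δ_oct) + 0(0.6Δ_oct) = -2.4Δ_oct + 0.0Δ_oct = -2.4Δ_oct.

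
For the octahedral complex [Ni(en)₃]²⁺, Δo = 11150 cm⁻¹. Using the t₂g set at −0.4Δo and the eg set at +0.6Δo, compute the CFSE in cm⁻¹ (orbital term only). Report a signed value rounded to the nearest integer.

-13380

en is neutral, so the +2 overall charge sits on Ni: oxidation state +2.
Group 10 minus oxidation state +2 gives a d⁸ configuration for Ni²⁺.
The d⁸ electrons fill as t₂g⁶ eg².
CFSE(orbital) = 6×(-0.4Δo) + 2×(0.6Δo) = -1.2Δo; with Δo = 11150 cm⁻¹ that is -13380 cm⁻¹.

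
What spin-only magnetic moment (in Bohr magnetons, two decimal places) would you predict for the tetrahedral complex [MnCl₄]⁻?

4.90 Bohr magnetons

Each Cl⁻ contributes -1; 4 × (-1) = -4. With overall charge -1, Mn is in the +3 oxidation state.
Mn sits in group 7; removing 3 electrons leaves Mn³⁺ with 7 − 3 = 4 d electrons.
Tetrahedral fields are weak (Δₜ ≈ 4/9 Δₒ), so electrons fill high-spin.
Configuration: e² t₂² → 4 unpaired electrons.
μ(spin-only) = √[4(4+2)] = √24 ≈ 4.90 Bohr magnetons.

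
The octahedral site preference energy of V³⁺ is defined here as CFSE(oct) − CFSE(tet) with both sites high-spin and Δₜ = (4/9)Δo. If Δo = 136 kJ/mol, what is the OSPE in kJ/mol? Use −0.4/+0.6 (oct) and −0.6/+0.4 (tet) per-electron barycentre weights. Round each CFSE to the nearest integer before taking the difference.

-36

Group 5 minus oxidation state +3 gives a d² configuration for V³⁺.
In an octahedral site d² (HS) is t₂g² eg⁰, giving CFSE(oct) = -0.8Δo = -109 kJ/mol.
Tetrahedral e² t₂⁰ gives -1.2Δₜ = -1.2 × (4/9) × 136 = -73 kJ/mol.
OSPE = -109 − (-73) = -36 kJ/mol.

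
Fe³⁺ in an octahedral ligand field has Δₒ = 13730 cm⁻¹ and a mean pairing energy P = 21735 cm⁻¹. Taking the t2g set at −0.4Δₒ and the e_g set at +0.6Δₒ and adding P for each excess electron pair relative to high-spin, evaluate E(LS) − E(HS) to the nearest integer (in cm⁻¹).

Fe is in group 8, so Fe³⁺ is d⁵ (8 − 3 = 5).
In the high-spin limit (t2g^3 e_g^2) the orbital term is 0.0Δₒ = 0 cm⁻¹, with no excess pairing.
Low-spin t2g^5 e_g^0 gives -2.0Δₒ = -27460 cm⁻¹, but forming 2 extra pairs costs 2P = 43470 cm⁻¹, so E(LS) = -27460 + 43470 = 16010 cm⁻¹.
The difference is 16010 − (0) = 16010 cm⁻¹, so high-spin lies lower.

16010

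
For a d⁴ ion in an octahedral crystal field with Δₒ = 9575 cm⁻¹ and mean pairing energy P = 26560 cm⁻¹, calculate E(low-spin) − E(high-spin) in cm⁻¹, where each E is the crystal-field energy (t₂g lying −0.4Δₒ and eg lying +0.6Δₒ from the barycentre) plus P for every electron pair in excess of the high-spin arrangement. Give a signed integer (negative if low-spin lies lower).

High-spin: t₂g³ eg¹, CFSE = -0.6Δₒ = -5745 cm⁻¹.
Low-spin t₂g⁴ eg⁰ gives -1.6Δₒ = -15320 cm⁻¹, but forming 1 extra pair costs 1P = 26560 cm⁻¹, so E(LS) = -15320 + 26560 = 11240 cm⁻¹.
The difference is 11240 − (-5745) = 16985 cm⁻¹, so high-spin lies lower.

16985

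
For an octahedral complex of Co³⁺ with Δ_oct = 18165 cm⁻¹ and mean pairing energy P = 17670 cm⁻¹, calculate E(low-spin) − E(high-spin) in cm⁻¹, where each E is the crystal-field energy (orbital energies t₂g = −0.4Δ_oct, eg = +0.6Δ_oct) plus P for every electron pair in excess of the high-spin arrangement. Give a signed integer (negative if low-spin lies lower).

Co sits in group 9; removing 3 electrons leaves Co³⁺ with 9 − 3 = 6 d electrons.
In the high-spin limit (t₂g⁴ eg²) the orbital term is -0.4Δ_oct = -7266 cm⁻¹, with no excess pairing.
Low-spin: t₂g⁶ eg⁰, orbital CFSE = -2.4Δ_oct = -43596 cm⁻¹; plus 2 excess pairs × P = +35340 cm⁻¹; total -8256 cm⁻¹.
E(LS) − E(HS) = -8256 − (-7266) = -990 cm⁻¹.

-990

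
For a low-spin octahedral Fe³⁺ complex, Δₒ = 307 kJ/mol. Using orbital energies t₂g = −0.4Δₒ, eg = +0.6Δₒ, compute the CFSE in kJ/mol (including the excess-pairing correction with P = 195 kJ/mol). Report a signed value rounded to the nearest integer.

-224

Fe sits in group 8; removing 3 electrons leaves Fe³⁺ with 8 − 3 = 5 d electrons.
The d⁵ electrons fill as t₂g⁵ eg⁰.
CFSE(orbital) = 5×(-0.4Δₒ) + 0×(0.6Δₒ) = -2.0Δₒ; with Δₒ = 307 kJ/mol that is -614 kJ/mol.
Relative to high-spin t₂g³ eg² (0 paired), the low-spin configuration has 2 additional pairs, contributing +2 × 195 = +390 kJ/mol.
Overall CFSE = -614 + 390 = -224 kJ/mol.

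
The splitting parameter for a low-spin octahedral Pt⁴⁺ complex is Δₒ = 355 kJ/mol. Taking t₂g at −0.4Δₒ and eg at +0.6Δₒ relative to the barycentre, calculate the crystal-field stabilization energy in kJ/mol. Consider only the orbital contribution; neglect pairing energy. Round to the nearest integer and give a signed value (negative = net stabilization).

Pt⁴⁺: group 10, so d-count = 10 − 4 = 6.
Electron filling gives t₂g⁶ eg⁰.
CFSE(orbital) = 6×(-0.4Δₒ) + 0×(0.6Δₒ) = -2.4Δₒ; with Δₒ = 355 kJ/mol that is -852 kJ/mol.

-852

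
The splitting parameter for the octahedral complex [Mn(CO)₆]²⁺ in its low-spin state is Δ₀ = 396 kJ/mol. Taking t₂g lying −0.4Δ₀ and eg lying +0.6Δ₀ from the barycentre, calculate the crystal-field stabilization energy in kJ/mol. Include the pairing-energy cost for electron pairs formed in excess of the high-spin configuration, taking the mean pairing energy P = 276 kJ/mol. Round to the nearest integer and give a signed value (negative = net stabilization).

CO is neutral, so the +2 overall charge sits on Mn: oxidation state +2.
Mn sits in group 7; removing 2 electrons leaves Mn²⁺ with 7 − 2 = 5 d electrons.
Electron filling gives t₂g⁵ eg⁰.
CFSE(orbital) = 5×(-0.4Δ₀) + 0×(0.6Δ₀) = -2.0Δ₀; with Δ₀ = 396 kJ/mol that is -792 kJ/mol.
Pairing penalty: 2 pairs vs 0 in the high-spin reference → 2 extra × P = 552 kJ/mol.
Overall CFSE = -792 + 552 = -240 kJ/mol.

-240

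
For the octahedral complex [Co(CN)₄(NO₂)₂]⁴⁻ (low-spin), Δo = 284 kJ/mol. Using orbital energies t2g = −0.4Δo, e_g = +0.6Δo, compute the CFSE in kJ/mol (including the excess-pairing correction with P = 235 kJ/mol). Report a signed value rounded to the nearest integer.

-276

Ligand charges: 4×(-1) from CN⁻ and 2×(-1) from NO₂⁻ sum to -6; with overall charge -4, Co is +2.
Group 9 minus oxidation state +2 gives a d⁷ configuration for Co²⁺.
Configuration: t2g^6 e_g^1.
CFSE(orbital) = 6×(-0.4Δo) + 1×(0.6Δo) = -1.8Δo; with Δo = 284 kJ/mol that is -511 kJ/mol.
Relative to high-spin t2g^5 e_g^2 (2 paired), the low-spin configuration has 1 additional pair, contributing +1 × 235 = +235 kJ/mol.
Overall CFSE = -511 + 235 = -276 kJ/mol.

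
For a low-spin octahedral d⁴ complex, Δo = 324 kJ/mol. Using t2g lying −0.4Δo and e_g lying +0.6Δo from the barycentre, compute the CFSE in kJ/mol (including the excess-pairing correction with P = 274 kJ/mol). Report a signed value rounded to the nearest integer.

-244

Configuration: t2g^4 e_g^0.
CFSE(orbital) = 4×(-0.4Δo) + 0×(0.6Δo) = -1.6Δo; with Δo = 324 kJ/mol that is -518 kJ/mol.
Pairing penalty: 1 pair vs 0 in the high-spin reference → 1 extra × P = 274 kJ/mol.
Overall CFSE = -518 + 274 = -244 kJ/mol.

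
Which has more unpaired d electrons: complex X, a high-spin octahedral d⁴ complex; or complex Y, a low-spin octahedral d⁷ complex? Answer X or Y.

X: t₂g³ eg¹ → 4 unpaired.
Y: t2g^6 e_g^1 → 1 unpaired.
So X has more unpaired electrons.

X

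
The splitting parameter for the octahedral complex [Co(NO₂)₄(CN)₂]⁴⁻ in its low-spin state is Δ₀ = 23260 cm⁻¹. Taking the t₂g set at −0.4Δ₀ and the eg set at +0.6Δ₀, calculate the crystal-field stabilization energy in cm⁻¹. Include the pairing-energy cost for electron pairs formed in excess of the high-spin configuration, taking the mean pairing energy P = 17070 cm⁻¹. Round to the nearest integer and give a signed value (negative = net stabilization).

-24798

Ligand charges: 4×(-1) from NO₂⁻ and 2×(-1) from CN⁻ sum to -6; with overall charge -4, Co is +2.
Co sits in group 9; removing 2 electrons leaves Co²⁺ with 9 − 2 = 7 d electrons.
The d⁷ electrons fill as t₂g⁶ eg¹.
CFSE(orbital) = 6×(-0.4Δ₀) + 1×(0.6Δ₀) = -1.8Δ₀; with Δ₀ = 23260 cm⁻¹ that is -41868 cm⁻¹.
Pairing penalty: 3 pairs vs 2 in the high-spin reference → 1 extra × P = 17070 cm⁻¹.
Net CFSE = -41868 + 17070 = -24798 cm⁻¹.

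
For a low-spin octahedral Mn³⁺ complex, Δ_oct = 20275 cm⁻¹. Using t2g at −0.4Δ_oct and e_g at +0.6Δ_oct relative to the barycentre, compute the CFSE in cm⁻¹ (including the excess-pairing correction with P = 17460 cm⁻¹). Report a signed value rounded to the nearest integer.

Mn³⁺: group 7, so d-count = 7 − 3 = 4.
Configuration: t2g^4 e_g^0.
CFSE(orbital) = 4×(-0.4Δ_oct) + 0×(0.6Δ_oct) = -1.6Δ_oct; with Δ_oct = 20275 cm⁻¹ that is -32440 cm⁻¹.
Relative to high-spin t2g^3 e_g^1 (0 paired), the low-spin configuration has 1 additional pair, contributing +1 × 17460 = +17460 cm⁻¹.
Net CFSE = -32440 + 17460 = -14980 cm⁻¹.

-14980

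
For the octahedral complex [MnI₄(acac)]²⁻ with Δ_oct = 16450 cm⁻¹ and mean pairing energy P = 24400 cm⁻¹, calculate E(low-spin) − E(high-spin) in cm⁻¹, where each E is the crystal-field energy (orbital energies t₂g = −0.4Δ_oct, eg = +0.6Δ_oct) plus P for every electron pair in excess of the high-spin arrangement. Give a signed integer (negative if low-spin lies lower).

Ligand charges: 4×(-1) from I⁻ and 1×(-1) from acac⁻ sum to -5; with overall charge -2, Mn is +3.
Mn is in group 7, so Mn³⁺ is d⁴ (7 − 3 = 4).
High-spin: t₂g³ eg¹, CFSE = -0.6Δ_oct = -9870 cm⁻¹.
Low-spin: t₂g⁴ eg⁰, orbital CFSE = -1.6Δ_oct = -26320 cm⁻¹; plus 1 excess pair × P = +24400 cm⁻¹; total -1920 cm⁻¹.
E(LS) − E(HS) = -1920 − (-9870) = 7950 cm⁻¹.

7950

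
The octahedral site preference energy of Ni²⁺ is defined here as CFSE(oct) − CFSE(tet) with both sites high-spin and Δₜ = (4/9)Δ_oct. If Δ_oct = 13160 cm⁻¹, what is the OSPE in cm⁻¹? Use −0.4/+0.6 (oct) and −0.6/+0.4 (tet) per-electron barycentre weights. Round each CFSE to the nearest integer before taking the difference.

Ni²⁺: group 10, so d-count = 10 − 2 = 8.
Octahedral (high-spin): t2g^6 e_g^2, CFSE = 6(−0.4) + 2(+0.6) = -1.2Δ_oct = -1.2 × 13160 = -15792 cm⁻¹.
In a tetrahedral site the filling is e^4 t2^4: CFSE(tet) = -0.8Δₜ = -0.8 × (4/9)(13160) = -4679 cm⁻¹.
Subtracting, OSPE = -15792 − (-4679) = -11113 cm⁻¹.

-11113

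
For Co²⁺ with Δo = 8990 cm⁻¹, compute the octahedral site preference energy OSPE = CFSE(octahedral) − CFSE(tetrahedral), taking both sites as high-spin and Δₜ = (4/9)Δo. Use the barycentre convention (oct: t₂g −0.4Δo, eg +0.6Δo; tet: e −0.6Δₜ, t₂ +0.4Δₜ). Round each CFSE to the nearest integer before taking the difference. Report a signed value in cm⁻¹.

Co is in group 9, so Co²⁺ is d⁷ (9 − 2 = 7).
In an octahedral site d⁷ (HS) is t₂g⁵ eg², giving CFSE(oct) = -0.8Δo = -7192 cm⁻¹.
In a tetrahedral site the filling is e⁴ t₂³: CFSE(tet) = -1.2Δₜ = -1.2 × (4/9)(8990) = -4795 cm⁻¹.
OSPE = -7192 − (-4795) = -2397 cm⁻¹.

-2397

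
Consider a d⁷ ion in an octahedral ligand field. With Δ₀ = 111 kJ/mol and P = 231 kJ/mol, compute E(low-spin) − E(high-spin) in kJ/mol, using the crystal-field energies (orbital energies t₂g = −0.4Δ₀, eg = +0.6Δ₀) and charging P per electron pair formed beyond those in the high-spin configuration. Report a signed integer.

120

High-spin d⁷ fills as t₂g⁵ eg² with CFSE 5(−0.4) + 2(+0.6) = -0.8Δ₀ = -89 kJ/mol.
Low-spin t₂g⁶ eg¹ gives -1.8Δ₀ = -200 kJ/mol, but forming 1 extra pair costs 1P = 231 kJ/mol, so E(LS) = -200 + 231 = 31 kJ/mol.
E(LS) − E(HS) = 31 − (-89) = 120 kJ/mol.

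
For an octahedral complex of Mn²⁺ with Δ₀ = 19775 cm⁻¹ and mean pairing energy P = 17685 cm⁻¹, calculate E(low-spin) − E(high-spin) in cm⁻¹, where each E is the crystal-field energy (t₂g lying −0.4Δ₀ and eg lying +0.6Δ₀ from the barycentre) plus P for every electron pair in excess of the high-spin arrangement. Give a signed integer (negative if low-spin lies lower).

-4180

Mn is in group 7, so Mn²⁺ is d⁵ (7 − 2 = 5).
High-spin: t₂g³ eg², CFSE = 0.0Δ₀ = 0 cm⁻¹.
For low-spin the configuration is t₂g⁵ eg⁰: orbital energy -2.0 × 19775 = -39550 cm⁻¹, and 2 additional pairs relative to high-spin add 35370 cm⁻¹, giving -4180 cm⁻¹.
Thus E(LS) − E(HS) = -4180 cm⁻¹.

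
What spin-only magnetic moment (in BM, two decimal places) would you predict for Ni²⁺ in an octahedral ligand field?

Ni is in group 10, so Ni²⁺ is d⁸ (10 − 2 = 8).
Configuration: t₂g⁶ eg² → 2 unpaired electrons.
μ(spin-only) = √[2(2+2)] = √8 ≈ 2.83 BM.

2.83 BM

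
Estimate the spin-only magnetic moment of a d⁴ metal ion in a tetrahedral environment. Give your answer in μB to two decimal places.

Tetrahedral splitting is small, so the complex is high-spin.
Configuration: e² t₂² → 4 unpaired electrons.
μ(spin-only) = √[4(4+2)] = √24 ≈ 4.90 μB.

4.90 μB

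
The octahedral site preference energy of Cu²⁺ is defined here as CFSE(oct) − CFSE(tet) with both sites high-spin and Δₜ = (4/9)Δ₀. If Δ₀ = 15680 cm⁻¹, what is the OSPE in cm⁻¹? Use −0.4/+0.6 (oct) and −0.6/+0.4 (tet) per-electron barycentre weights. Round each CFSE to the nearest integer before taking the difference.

-6620

Group 11 minus oxidation state +2 gives a d⁹ configuration for Cu²⁺.
In an octahedral site d⁹ (HS) is t₂g⁶ eg³, giving CFSE(oct) = -0.6Δ₀ = -9408 cm⁻¹.
Tetrahedral e⁴ t₂⁵ gives -0.4Δₜ = -0.4 × (4/9) × 15680 = -2788 cm⁻¹.
OSPE = -9408 − (-2788) = -6620 cm⁻¹.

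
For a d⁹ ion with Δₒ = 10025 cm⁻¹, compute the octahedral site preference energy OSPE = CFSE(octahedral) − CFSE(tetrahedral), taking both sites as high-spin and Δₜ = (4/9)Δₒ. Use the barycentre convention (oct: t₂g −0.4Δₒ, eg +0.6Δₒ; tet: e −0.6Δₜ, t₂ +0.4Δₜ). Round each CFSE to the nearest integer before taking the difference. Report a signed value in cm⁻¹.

Octahedral (high-spin): t2g^6 e_g^3, CFSE = 6(−0.4) + 3(+0.6) = -0.6Δₒ = -0.6 × 10025 = -6015 cm⁻¹.
Tetrahedral e^4 t2^5 gives -0.4Δₜ = -0.4 × (4/9) × 10025 = -1782 cm⁻¹.
Subtracting, OSPE = -6015 − (-1782) = -4233 cm⁻¹.

-4233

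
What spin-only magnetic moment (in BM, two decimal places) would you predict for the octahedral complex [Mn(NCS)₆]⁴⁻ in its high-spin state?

5.92 BM

Each NCS⁻ contributes -1; 6 × (-1) = -6. With overall charge -4, Mn is in the +2 oxidation state.
Mn sits in group 7; removing 2 electrons leaves Mn²⁺ with 7 − 2 = 5 d electrons.
Configuration: t₂g³ eg² → 5 unpaired electrons.
μ(spin-only) = √[5(5+2)] = √35 ≈ 5.92 BM.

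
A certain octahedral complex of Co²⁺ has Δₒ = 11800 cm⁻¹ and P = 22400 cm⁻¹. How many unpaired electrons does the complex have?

Co²⁺: group 9, so d-count = 9 − 2 = 7.
Since Δₒ = 11800 cm⁻¹ < P = 22400 cm⁻¹, the complex adopts the high-spin configuration.
Configuration: t₂g⁵ eg².
Unpaired electrons: 3.

3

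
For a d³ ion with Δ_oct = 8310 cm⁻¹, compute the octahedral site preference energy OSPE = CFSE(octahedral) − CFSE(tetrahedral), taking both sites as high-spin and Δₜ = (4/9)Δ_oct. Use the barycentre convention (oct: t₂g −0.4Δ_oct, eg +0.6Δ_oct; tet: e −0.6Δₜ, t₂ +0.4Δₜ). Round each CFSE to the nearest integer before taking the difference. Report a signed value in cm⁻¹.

Octahedral (high-spin): t₂g³ eg⁰, CFSE = 3(−0.4) + 0(+0.6) = -1.2Δ_oct = -1.2 × 8310 = -9972 cm⁻¹.
In a tetrahedral site the filling is e² t₂¹: CFSE(tet) = -0.8Δₜ = -0.8 × (4/9)(8310) = -2955 cm⁻¹.
OSPE = CFSE(oct) − CFSE(tet) = -9972 − (-2955) = -7017 cm⁻¹.

-7017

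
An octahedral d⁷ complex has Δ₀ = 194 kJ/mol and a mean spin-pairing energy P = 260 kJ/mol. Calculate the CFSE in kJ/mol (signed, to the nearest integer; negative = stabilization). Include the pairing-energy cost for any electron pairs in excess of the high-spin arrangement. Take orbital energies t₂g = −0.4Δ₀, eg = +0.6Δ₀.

Here Δ₀ < P (194 < 260), so the high-spin state is favoured.
Configuration: t₂g⁵ eg².
Orbital CFSE = -0.8Δ₀ = -0.8 × 194 = -155 kJ/mol.
High-spin has no excess pairs, so no pairing correction applies.

-155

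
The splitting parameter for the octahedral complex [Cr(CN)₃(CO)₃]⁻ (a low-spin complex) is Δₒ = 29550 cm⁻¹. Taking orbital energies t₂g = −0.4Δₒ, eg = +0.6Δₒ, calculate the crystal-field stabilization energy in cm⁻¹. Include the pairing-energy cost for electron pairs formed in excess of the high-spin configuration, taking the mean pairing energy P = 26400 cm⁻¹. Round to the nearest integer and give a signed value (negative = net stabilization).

Ligand charges: 3×(-1) from CN⁻ and 3×(+0) from CO sum to -3; with overall charge -1, Cr is +2.
Cr is in group 6, so Cr²⁺ is d⁴ (6 − 2 = 4).
The d⁴ electrons fill as t₂g⁴ eg⁰.
Orbital CFSE = 4(-0.4) + 0(0.6) = -1.6Δₒ = -1.6 × 29550 = -47280 cm⁻¹.
High-spin d⁴ would be t₂g³ eg¹ with 0 pairs; low-spin has 1, so 1 excess pair costs +1P = +26400 cm⁻¹.
Combining: -47280 + 26400 = -20880 cm⁻¹.

-20880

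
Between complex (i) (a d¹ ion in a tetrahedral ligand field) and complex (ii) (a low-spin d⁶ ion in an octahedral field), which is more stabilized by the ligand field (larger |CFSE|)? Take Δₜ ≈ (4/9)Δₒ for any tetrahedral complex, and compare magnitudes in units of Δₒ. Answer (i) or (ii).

(i): Tetrahedral splitting is small, so the complex is high-spin; e^1 t2^0, CFSE = -0.6Δₜ ≈ -0.27Δₒ.
(ii): t₂g⁶ eg⁰, CFSE = -2.4Δₒ.
So (ii) has the larger |CFSE|.

(ii)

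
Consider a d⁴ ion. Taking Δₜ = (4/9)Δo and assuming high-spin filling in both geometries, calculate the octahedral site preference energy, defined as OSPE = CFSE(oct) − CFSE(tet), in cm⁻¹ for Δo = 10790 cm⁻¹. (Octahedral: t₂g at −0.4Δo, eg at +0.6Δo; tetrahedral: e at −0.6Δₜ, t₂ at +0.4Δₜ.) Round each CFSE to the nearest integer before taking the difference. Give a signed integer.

-4556

Octahedral high-spin t2g^3 e_g^1: CFSE = -0.6 × 10790 = -6474 cm⁻¹.
Tetrahedral e^2 t2^2 gives -0.4Δₜ = -0.4 × (4/9) × 10790 = -1918 cm⁻¹.
OSPE = CFSE(oct) − CFSE(tet) = -6474 − (-1918) = -4556 cm⁻¹.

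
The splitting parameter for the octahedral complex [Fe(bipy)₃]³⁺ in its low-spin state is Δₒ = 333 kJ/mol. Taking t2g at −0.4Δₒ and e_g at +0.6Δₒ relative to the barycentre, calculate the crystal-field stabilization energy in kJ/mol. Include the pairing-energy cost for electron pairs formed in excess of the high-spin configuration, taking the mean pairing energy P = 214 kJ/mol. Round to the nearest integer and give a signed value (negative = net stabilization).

-238

bipy is neutral, so the +3 overall charge sits on Fe: oxidation state +3.
Group 8 minus oxidation state +3 gives a d⁵ configuration for Fe³⁺.
Electron filling gives t2g^5 e_g^0.
Orbital CFSE = 5(-0.4) + 0(0.6) = -2.0Δₒ = -2.0 × 333 = -666 kJ/mol.
Pairing penalty: 2 pairs vs 0 in the high-spin reference → 2 extra × P = 428 kJ/mol.
Net CFSE = -666 + 428 = -238 kJ/mol.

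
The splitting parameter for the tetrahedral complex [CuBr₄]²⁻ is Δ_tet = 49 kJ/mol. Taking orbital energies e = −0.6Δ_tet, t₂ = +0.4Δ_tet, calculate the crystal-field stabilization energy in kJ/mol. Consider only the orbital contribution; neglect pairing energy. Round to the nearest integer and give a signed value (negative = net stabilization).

-20

Each Br⁻ contributes -1; 4 × (-1) = -4. With overall charge -2, Cu is in the +2 oxidation state.
Group 11 minus oxidation state +2 gives a d⁹ configuration for Cu²⁺.
Tetrahedral fields are weak (Δₜ ≈ 4/9 Δₒ), so electrons fill high-spin.
The d⁹ electrons fill as e⁴ t₂⁵.
The orbital stabilization is -0.4Δ_tet = -0.4 × 49 = -20 kJ/mol.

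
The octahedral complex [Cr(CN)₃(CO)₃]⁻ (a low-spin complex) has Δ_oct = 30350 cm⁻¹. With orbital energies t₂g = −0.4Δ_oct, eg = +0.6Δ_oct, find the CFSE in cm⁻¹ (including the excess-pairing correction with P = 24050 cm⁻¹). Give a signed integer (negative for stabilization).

Ligand charges: 3×(-1) from CN⁻ and 3×(+0) from CO sum to -3; with overall charge -1, Cr is +2.
Group 6 minus oxidation state +2 gives a d⁴ configuration for Cr²⁺.
Configuration: t₂g⁴ eg⁰.
The orbital stabilization is -1.6Δ_oct = -1.6 × 30350 = -48560 cm⁻¹.
Pairing penalty: 1 pair vs 0 in the high-spin reference → 1 extra × P = 24050 cm⁻¹.
Net CFSE = -48560 + 24050 = -24510 cm⁻¹.

-24510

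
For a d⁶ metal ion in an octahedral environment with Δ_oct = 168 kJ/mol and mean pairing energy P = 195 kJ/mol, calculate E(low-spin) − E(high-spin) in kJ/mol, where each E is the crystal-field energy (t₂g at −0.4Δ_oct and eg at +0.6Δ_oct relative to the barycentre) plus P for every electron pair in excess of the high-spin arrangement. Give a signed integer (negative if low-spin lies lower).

In the high-spin limit (t₂g⁴ eg²) the orbital term is -0.4Δ_oct = -67 kJ/mol, with no excess pairing.
For low-spin the configuration is t₂g⁶ eg⁰: orbital energy -2.4 × 168 = -403 kJ/mol, and 2 additional pairs relative to high-spin add 390 kJ/mol, giving -13 kJ/mol.
E(LS) − E(HS) = -13 − (-67) = 54 kJ/mol.

54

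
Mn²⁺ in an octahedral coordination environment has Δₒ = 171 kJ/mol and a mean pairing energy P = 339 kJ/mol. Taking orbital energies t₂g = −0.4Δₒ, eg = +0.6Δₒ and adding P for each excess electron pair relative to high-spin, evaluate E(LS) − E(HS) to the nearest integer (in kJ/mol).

Mn²⁺: group 7, so d-count = 7 − 2 = 5.
High-spin d⁵ fills as t₂g³ eg² with CFSE 3(−0.4) + 2(+0.6) = 0.0Δₒ = 0 kJ/mol.
For low-spin the configuration is t₂g⁵ eg⁰: orbital energy -2.0 × 171 = -342 kJ/mol, and 2 additional pairs relative to high-spin add 678 kJ/mol, giving 336 kJ/mol.
Thus E(LS) − E(HS) = 336 kJ/mol.

336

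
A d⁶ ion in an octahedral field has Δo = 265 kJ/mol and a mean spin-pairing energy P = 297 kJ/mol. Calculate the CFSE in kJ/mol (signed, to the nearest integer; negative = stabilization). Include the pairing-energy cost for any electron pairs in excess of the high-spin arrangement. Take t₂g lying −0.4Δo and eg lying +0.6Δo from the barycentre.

-106

Δo < P, so pairing is avoided: the ground state is high-spin.
Filling d⁶ accordingly: t₂g⁴ eg².
Orbital CFSE = -0.4Δo = -0.4 × 265 = -106 kJ/mol.
High-spin has no excess pairs, so no pairing correction applies.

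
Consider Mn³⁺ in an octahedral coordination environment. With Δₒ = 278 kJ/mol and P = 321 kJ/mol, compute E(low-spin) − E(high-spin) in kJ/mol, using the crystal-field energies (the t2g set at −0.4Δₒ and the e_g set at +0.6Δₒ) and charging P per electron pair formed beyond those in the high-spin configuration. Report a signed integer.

Mn is in group 7, so Mn³⁺ is d⁴ (7 − 3 = 4).
In the high-spin limit (t2g^3 e_g^1) the orbital term is -0.6Δₒ = -167 kJ/mol, with no excess pairing.
Low-spin t2g^4 e_g^0 gives -1.6Δₒ = -445 kJ/mol, but forming 1 extra pair costs 1P = 321 kJ/mol, so E(LS) = -445 + 321 = -124 kJ/mol.
The difference is -124 − (-167) = 43 kJ/mol, so high-spin lies lower.

43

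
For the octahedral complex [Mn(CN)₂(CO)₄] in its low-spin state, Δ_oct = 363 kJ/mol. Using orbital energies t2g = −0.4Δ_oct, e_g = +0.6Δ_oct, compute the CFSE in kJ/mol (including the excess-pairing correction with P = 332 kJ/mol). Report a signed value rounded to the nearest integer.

-62

Ligand charges: 2×(-1) from CN⁻ and 4×(+0) from CO sum to -2; with overall charge +0, Mn is +2.
Mn is in group 7, so Mn²⁺ is d⁵ (7 − 2 = 5).
Configuration: t2g^5 e_g^0.
The orbital stabilization is -2.0Δ_oct = -2.0 × 363 = -726 kJ/mol.
High-spin d⁵ would be t2g^3 e_g^2 with 0 pairs; low-spin has 2, so 2 excess pairs cost +2P = +664 kJ/mol.
Overall CFSE = -726 + 664 = -62 kJ/mol.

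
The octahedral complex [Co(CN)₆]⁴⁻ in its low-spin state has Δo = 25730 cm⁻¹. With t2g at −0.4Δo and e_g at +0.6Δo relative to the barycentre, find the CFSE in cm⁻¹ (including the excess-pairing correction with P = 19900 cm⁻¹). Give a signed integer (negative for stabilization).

-26414

Each CN⁻ contributes -1; 6 × (-1) = -6. With overall charge -4, Co is in the +2 oxidation state.
Co sits in group 9; removing 2 electrons leaves Co²⁺ with 9 − 2 = 7 d electrons.
Electron filling gives t2g^6 e_g^1.
CFSE(orbital) = 6×(-0.4Δo) + 1×(0.6Δo) = -1.8Δo; with Δo = 25730 cm⁻¹ that is -46314 cm⁻¹.
Pairing penalty: 3 pairs vs 2 in the high-spin reference → 1 extra × P = 19900 cm⁻¹.
Net CFSE = -46314 + 19900 = -26414 cm⁻¹.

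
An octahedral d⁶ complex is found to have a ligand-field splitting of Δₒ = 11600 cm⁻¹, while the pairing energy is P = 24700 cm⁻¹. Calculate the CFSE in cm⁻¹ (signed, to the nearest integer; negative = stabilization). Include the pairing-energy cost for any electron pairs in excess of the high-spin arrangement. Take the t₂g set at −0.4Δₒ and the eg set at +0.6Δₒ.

-4640

Since Δₒ = 11600 cm⁻¹ < P = 24700 cm⁻¹, the complex adopts the high-spin configuration.
Filling d⁶ accordingly: t₂g⁴ eg².
Orbital CFSE = -0.4Δₒ = -0.4 × 11600 = -4640 cm⁻¹.
High-spin has no excess pairs, so no pairing correction applies.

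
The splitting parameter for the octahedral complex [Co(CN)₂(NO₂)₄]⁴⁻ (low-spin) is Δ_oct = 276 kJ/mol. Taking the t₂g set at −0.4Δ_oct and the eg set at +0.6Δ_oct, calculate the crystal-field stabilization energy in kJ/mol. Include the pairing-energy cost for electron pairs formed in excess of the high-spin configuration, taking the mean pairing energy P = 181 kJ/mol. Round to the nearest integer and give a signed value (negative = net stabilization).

Ligand charges: 2×(-1) from CN⁻ and 4×(-1) from NO₂⁻ sum to -6; with overall charge -4, Co is +2.
Co is in group 9, so Co²⁺ is d⁷ (9 − 2 = 7).
The d⁷ electrons fill as t₂g⁶ eg¹.
Orbital CFSE = 6(-0.4) + 1(0.6) = -1.8Δ_oct = -1.8 × 276 = -497 kJ/mol.
Pairing penalty: 3 pairs vs 2 in the high-spin reference → 1 extra × P = 181 kJ/mol.
Net CFSE = -497 + 181 = -316 kJ/mol.

-316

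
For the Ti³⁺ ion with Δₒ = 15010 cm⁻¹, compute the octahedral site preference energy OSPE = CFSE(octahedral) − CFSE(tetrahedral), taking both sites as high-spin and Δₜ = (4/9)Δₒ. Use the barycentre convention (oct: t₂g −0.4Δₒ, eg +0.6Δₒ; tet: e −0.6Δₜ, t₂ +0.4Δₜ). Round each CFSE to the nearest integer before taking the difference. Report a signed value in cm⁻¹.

-2001

Group 4 minus oxidation state +3 gives a d¹ configuration for Ti³⁺.
In an octahedral site d¹ (HS) is t₂g¹ eg⁰, giving CFSE(oct) = -0.4Δₒ = -6004 cm⁻¹.
Tetrahedral e¹ t₂⁰ gives -0.6Δₜ = -0.6 × (4/9) × 15010 = -4003 cm⁻¹.
OSPE = CFSE(oct) − CFSE(tet) = -6004 − (-4003) = -2001 cm⁻¹.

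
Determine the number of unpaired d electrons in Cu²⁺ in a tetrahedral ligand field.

1

Cu is in group 11, so Cu²⁺ is d⁹ (11 − 2 = 9).
Tetrahedral fields are weak (Δₜ ≈ 4/9 Δₒ), so electrons fill high-spin.
Configuration: e^4 t2^5, giving 1 unpaired electron.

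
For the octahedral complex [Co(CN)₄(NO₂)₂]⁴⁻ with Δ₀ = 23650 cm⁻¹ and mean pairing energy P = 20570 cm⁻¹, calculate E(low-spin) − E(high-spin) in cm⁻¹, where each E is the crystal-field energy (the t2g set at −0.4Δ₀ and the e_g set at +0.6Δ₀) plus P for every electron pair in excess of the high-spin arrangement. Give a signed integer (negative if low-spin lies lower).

Ligand charges: 4×(-1) from CN⁻ and 2×(-1) from NO₂⁻ sum to -6; with overall charge -4, Co is +2.
Co²⁺: group 9, so d-count = 9 − 2 = 7.
High-spin d⁷ fills as t2g^5 e_g^2 with CFSE 5(−0.4) + 2(+0.6) = -0.8Δ₀ = -18920 cm⁻¹.
Low-spin: t2g^6 e_g^1, orbital CFSE = -1.8Δ₀ = -42570 cm⁻¹; plus 1 excess pair × P = +20570 cm⁻¹; total -22000 cm⁻¹.
Thus E(LS) − E(HS) = -3080 cm⁻¹.

-3080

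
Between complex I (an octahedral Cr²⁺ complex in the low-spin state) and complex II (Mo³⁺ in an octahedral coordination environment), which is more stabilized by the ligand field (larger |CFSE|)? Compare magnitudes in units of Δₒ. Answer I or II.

I

I: Cr²⁺: group 6, so d-count = 6 − 2 = 4; t₂g⁴ eg⁰, CFSE = -1.6Δₒ.
II: Mo sits in group 6; removing 3 electrons leaves Mo³⁺ with 6 − 3 = 3 d electrons; For octahedral d³ the high- and low-spin configurations coincide; t2g^3 e_g^0, CFSE = -1.2Δₒ.
So I has the larger |CFSE|.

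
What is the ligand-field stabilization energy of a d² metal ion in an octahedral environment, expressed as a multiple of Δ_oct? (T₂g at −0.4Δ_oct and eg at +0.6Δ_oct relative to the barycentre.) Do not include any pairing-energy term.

-0.8 Δ_oct

Configuration: t₂g² eg⁰.
CFSE = 2(-0.4Δ_oct) + 0(0.6Δ_oct) = -0.8Δ_oct + 0.0Δ_oct = -0.8Δ_oct.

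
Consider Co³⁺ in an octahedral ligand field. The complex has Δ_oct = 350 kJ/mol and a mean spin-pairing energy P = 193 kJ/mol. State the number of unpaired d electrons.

0

Co³⁺: group 9, so d-count = 9 − 3 = 6.
With Δ_oct > P the complex is low-spin.
Filling d⁶ accordingly: t2g^6 e_g^0.
Unpaired electrons: 0.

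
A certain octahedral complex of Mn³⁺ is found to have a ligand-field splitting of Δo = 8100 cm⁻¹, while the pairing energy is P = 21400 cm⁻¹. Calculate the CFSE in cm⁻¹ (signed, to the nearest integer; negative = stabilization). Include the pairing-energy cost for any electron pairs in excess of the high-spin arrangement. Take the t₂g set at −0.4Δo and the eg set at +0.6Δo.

Mn is in group 7, so Mn³⁺ is d⁴ (7 − 3 = 4).
With Δo < P the complex is high-spin.
Filling d⁴ accordingly: t₂g³ eg¹.
Orbital CFSE = -0.6Δo = -0.6 × 8100 = -4860 cm⁻¹.
High-spin has no excess pairs, so no pairing correction applies.

-4860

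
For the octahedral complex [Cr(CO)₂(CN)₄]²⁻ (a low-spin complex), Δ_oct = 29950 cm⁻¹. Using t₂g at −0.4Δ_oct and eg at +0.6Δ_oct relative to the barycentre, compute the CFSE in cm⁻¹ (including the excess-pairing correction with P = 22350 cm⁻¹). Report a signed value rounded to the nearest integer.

-25570

Ligand charges: 2×(+0) from CO and 4×(-1) from CN⁻ sum to -4; with overall charge -2, Cr is +2.
Group 6 minus oxidation state +2 gives a d⁴ configuration for Cr²⁺.
Electron filling gives t₂g⁴ eg⁰.
The orbital stabilization is -1.6Δ_oct = -1.6 × 29950 = -47920 cm⁻¹.
Pairing penalty: 1 pair vs 0 in the high-spin reference → 1 extra × P = 22350 cm⁻¹.
Combining: -47920 + 22350 = -25570 cm⁻¹.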